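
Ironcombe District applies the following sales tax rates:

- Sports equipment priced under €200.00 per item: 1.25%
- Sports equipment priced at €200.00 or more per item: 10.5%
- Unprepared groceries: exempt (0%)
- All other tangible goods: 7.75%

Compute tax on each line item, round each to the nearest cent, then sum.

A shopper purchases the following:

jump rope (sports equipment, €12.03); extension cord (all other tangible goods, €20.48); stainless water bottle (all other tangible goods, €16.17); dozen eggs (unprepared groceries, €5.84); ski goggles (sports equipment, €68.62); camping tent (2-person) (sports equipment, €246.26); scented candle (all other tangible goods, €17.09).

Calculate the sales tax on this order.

€31.03

Jump rope €12.03: sports equipment, under €200.00 → 1.25% → €0.15
Extension cord €20.48: all other tangible goods → 7.75% → €1.59
Stainless water bottle €16.17: all other tangible goods → 7.75% → €1.25
Dozen eggs €5.84: unprepared groceries → 0% → €0.00
Ski goggles €68.62: sports equipment, under €200.00 → 1.25% → €0.86
Camping tent (2-person) €246.26: sports equipment, €200.00 or more → 10.5% → €25.86
Scented candle €17.09: all other tangible goods → 7.75% → €1.32
Total tax = €0.15 + €1.59 + €1.25 + €0.86 + €25.86 + €1.32 = €31.03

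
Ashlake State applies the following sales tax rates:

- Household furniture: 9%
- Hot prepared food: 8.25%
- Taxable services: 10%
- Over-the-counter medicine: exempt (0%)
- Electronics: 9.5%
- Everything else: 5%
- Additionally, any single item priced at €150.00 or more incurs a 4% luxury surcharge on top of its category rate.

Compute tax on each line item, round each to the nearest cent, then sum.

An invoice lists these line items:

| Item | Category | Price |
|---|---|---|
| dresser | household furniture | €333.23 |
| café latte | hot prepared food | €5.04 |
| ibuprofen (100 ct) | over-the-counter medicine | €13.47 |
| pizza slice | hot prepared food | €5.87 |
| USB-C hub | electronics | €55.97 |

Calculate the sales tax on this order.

€49.54

Dresser €333.23: household furniture → 9% + 4% surcharge = 13% → €43.32
Café latte €5.04: hot prepared food → 8.25% → €0.42
Ibuprofen (100 ct) €13.47: over-the-counter medicine → 0% → €0.00
Pizza slice €5.87: hot prepared food → 8.25% → €0.48
USB-C hub €55.97: electronics → 9.5% → €5.32
Total tax = €43.32 + €0.42 + €0.48 + €5.32 = €49.54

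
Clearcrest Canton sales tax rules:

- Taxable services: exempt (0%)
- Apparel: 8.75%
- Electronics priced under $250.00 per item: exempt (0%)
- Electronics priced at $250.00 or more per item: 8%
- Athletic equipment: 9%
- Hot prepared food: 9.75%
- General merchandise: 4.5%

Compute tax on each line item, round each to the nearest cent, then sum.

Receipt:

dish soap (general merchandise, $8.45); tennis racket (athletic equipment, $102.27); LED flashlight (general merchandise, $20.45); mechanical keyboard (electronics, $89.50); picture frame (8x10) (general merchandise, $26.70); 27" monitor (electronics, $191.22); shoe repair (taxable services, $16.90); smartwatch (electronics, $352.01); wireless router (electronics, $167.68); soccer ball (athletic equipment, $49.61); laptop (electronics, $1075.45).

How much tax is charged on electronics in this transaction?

$114.20

Mechanical keyboard $89.50: electronics, under $250.00 → 0% → $0.00
27" monitor $191.22: electronics, under $250.00 → 0% → $0.00
Smartwatch $352.01: electronics, $250.00 or more → 8% → $28.16
Wireless router $167.68: electronics, under $250.00 → 0% → $0.00
Laptop $1075.45: electronics, $250.00 or more → 8% → $86.04
Tax on electronics = $0.00 + $0.00 + $28.16 + $0.00 + $86.04 = $114.20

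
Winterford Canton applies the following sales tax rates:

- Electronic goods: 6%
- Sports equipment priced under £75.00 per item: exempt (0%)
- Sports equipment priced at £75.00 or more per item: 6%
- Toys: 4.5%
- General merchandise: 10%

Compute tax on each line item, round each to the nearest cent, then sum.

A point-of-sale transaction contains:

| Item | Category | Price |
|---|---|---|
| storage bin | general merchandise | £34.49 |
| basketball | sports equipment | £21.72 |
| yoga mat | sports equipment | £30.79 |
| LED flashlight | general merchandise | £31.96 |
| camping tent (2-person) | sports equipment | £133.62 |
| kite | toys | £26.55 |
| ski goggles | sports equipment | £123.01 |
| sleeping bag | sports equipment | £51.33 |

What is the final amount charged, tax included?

Storage bin £34.49: general merchandise → 10% → £3.45
Basketball £21.72: sports equipment, under £75.00 → 0% → £0.00
Yoga mat £30.79: sports equipment, under £75.00 → 0% → £0.00
LED flashlight £31.96: general merchandise → 10% → £3.20
Camping tent (2-person) £133.62: sports equipment, £75.00 or more → 6% → £8.02
Kite £26.55: toys → 4.5% → £1.19
Ski goggles £123.01: sports equipment, £75.00 or more → 6% → £7.38
Sleeping bag £51.33: sports equipment, under £75.00 → 0% → £0.00
Subtotal = £453.47; tax = £23.24; total due = £476.71

£476.71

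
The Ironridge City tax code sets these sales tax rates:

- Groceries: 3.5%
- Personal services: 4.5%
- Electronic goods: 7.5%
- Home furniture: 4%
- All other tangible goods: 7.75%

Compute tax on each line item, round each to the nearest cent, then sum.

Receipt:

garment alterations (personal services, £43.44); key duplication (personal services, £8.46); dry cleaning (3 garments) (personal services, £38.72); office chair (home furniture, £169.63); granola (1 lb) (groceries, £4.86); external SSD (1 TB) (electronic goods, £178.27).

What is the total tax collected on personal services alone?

£4.07

Garment alterations £43.44: personal services → 4.5% → £1.95
Key duplication £8.46: personal services → 4.5% → £0.38
Dry cleaning (3 garments) £38.72: personal services → 4.5% → £1.74
Tax on personal services = £1.95 + £0.38 + £1.74 = £4.07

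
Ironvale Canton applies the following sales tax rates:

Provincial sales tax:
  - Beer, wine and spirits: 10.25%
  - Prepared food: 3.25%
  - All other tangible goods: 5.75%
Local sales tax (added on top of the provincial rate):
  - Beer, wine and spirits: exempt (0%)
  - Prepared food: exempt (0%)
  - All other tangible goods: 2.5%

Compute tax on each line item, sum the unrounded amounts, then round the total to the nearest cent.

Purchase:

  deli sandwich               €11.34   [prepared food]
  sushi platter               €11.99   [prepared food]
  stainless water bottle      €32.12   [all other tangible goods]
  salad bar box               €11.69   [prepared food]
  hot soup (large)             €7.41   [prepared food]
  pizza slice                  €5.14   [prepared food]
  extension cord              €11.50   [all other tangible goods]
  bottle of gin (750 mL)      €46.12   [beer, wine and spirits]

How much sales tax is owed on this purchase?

Deli sandwich €11.34: prepared food → 3.25% + 0% local = 3.25% → €0.36855
Sushi platter €11.99: prepared food → 3.25% + 0% local = 3.25% → €0.389675
Stainless water bottle €32.12: all other tangible goods → 5.75% + 2.5% local = 8.25% → €2.6499
Salad bar box €11.69: prepared food → 3.25% + 0% local = 3.25% → €0.379925
Hot soup (large) €7.41: prepared food → 3.25% + 0% local = 3.25% → €0.240825
Pizza slice €5.14: prepared food → 3.25% + 0% local = 3.25% → €0.16705
Extension cord €11.50: all other tangible goods → 5.75% + 2.5% local = 8.25% → €0.94875
Bottle of gin (750 mL) €46.12: beer, wine and spirits → 10.25% + 0% local = 10.25% → €4.7273
Unrounded tax sum = €9.871975 → €9.87

€9.87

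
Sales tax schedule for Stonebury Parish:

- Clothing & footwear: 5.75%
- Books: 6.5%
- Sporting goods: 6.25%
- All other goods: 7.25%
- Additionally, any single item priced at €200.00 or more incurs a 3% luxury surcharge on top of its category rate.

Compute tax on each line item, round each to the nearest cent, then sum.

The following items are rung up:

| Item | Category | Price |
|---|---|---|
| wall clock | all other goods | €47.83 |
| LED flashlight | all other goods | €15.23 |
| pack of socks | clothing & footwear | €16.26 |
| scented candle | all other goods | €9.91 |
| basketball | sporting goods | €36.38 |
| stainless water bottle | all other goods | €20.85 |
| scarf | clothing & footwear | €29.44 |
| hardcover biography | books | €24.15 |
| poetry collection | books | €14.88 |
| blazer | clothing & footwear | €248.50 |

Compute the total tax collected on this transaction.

Wall clock €47.83: all other goods → 7.25% → €3.47
LED flashlight €15.23: all other goods → 7.25% → €1.10
Pack of socks €16.26: clothing & footwear → 5.75% → €0.93
Scented candle €9.91: all other goods → 7.25% → €0.72
Basketball €36.38: sporting goods → 6.25% → €2.27
Stainless water bottle €20.85: all other goods → 7.25% → €1.51
Scarf €29.44: clothing & footwear → 5.75% → €1.69
Hardcover biography €24.15: books → 6.5% → €1.57
Poetry collection €14.88: books → 6.5% → €0.97
Blazer €248.50: clothing & footwear → 5.75% + 3% surcharge = 8.75% → €21.74
Total tax = €3.47 + €1.10 + €0.93 + €0.72 + €2.27 + €1.51 + €1.69 + €1.57 + €0.97 + €21.74 = €35.97

€35.97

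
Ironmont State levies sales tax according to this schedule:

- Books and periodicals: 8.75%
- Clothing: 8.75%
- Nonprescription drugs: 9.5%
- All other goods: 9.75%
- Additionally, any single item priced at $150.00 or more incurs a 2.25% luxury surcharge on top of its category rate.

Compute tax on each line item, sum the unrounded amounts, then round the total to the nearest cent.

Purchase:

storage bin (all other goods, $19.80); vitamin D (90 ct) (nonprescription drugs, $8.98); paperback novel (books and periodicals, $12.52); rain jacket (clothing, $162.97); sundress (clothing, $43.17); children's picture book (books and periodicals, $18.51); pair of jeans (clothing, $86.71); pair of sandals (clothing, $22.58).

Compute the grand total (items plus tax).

$412.01

Storage bin $19.80: all other goods → 9.75% → $1.9305
Vitamin D (90 ct) $8.98: nonprescription drugs → 9.5% → $0.8531
Paperback novel $12.52: books and periodicals → 8.75% → $1.0955
Rain jacket $162.97: clothing → 8.75% + 2.25% surcharge = 11% → $17.9267
Sundress $43.17: clothing → 8.75% → $3.777375
Children's picture book $18.51: books and periodicals → 8.75% → $1.619625
Pair of jeans $86.71: clothing → 8.75% → $7.587125
Pair of sandals $22.58: clothing → 8.75% → $1.97575
Subtotal = $375.24; unrounded tax = $36.765675 → $36.77; total due = $412.01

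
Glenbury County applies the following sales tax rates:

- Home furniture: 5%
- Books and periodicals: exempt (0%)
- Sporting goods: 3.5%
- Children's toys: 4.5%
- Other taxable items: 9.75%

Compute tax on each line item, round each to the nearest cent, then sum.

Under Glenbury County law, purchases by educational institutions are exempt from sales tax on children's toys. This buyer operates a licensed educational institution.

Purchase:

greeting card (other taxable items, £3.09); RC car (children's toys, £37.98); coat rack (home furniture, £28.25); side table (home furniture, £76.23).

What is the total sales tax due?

Greeting card £3.09: other taxable items → 9.75% → £0.30
RC car £37.98: children's toys, buyer-exempt → 0% → £0.00
Coat rack £28.25: home furniture → 5% → £1.41
Side table £76.23: home furniture → 5% → £3.81
Total tax = £0.30 + £1.41 + £3.81 = £5.52

£5.52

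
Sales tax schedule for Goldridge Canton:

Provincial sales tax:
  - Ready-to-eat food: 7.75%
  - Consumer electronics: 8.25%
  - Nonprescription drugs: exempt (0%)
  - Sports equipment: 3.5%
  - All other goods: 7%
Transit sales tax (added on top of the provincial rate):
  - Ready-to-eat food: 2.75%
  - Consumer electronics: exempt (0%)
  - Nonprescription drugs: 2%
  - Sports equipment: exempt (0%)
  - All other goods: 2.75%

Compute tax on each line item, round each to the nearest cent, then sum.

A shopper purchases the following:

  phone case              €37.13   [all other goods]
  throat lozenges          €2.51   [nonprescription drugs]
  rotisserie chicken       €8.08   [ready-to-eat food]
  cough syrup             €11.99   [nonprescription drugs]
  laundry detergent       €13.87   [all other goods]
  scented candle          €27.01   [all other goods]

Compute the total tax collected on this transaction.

€8.74

Phone case €37.13: all other goods → 7% + 2.75% transit = 9.75% → €3.62
Throat lozenges €2.51: nonprescription drugs → 0% + 2% transit = 2% → €0.05
Rotisserie chicken €8.08: ready-to-eat food → 7.75% + 2.75% transit = 10.5% → €0.85
Cough syrup €11.99: nonprescription drugs → 0% + 2% transit = 2% → €0.24
Laundry detergent €13.87: all other goods → 7% + 2.75% transit = 9.75% → €1.35
Scented candle €27.01: all other goods → 7% + 2.75% transit = 9.75% → €2.63
Total tax = €3.62 + €0.05 + €0.85 + €0.24 + €1.35 + €2.63 = €8.74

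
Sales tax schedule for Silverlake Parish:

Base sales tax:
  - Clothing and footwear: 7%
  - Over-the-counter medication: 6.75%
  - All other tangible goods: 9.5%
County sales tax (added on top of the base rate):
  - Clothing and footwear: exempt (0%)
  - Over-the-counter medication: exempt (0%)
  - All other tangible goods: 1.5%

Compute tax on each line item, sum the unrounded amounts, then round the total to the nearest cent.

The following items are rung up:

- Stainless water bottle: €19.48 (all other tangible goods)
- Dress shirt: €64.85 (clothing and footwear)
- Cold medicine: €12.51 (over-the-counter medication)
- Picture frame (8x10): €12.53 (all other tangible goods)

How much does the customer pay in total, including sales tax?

Stainless water bottle €19.48: all other tangible goods → 9.5% + 1.5% county = 11% → €2.1428
Dress shirt €64.85: clothing and footwear → 7% + 0% county = 7% → €4.5395
Cold medicine €12.51: over-the-counter medication → 6.75% + 0% county = 6.75% → €0.844425
Picture frame (8x10) €12.53: all other tangible goods → 9.5% + 1.5% county = 11% → €1.3783
Subtotal = €109.37; unrounded tax = €8.905025 → €8.91; total due = €118.28

€118.28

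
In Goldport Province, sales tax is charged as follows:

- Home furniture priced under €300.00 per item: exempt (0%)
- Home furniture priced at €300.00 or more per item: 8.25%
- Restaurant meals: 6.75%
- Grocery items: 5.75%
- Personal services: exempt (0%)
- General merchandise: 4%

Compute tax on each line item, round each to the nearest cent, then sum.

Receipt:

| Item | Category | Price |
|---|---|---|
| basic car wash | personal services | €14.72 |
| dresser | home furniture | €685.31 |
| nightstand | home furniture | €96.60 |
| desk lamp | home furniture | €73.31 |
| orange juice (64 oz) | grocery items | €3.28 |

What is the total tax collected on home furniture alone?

Dresser €685.31: home furniture, €300.00 or more → 8.25% → €56.54
Nightstand €96.60: home furniture, under €300.00 → 0% → €0.00
Desk lamp €73.31: home furniture, under €300.00 → 0% → €0.00
Tax on home furniture = €56.54 + €0.00 + €0.00 = €56.54

€56.54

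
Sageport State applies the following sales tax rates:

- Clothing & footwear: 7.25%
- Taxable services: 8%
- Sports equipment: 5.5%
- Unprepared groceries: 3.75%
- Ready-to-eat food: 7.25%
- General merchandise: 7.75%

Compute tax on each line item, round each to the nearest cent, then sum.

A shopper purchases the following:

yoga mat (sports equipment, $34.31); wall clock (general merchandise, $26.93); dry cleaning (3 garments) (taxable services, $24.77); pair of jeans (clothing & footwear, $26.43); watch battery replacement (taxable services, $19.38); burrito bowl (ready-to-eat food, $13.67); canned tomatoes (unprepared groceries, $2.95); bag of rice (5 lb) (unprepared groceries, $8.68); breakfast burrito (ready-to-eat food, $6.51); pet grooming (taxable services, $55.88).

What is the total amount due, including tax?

Yoga mat $34.31: sports equipment → 5.5% → $1.89
Wall clock $26.93: general merchandise → 7.75% → $2.09
Dry cleaning (3 garments) $24.77: taxable services → 8% → $1.98
Pair of jeans $26.43: clothing & footwear → 7.25% → $1.92
Watch battery replacement $19.38: taxable services → 8% → $1.55
Burrito bowl $13.67: ready-to-eat food → 7.25% → $0.99
Canned tomatoes $2.95: unprepared groceries → 3.75% → $0.11
Bag of rice (5 lb) $8.68: unprepared groceries → 3.75% → $0.33
Breakfast burrito $6.51: ready-to-eat food → 7.25% → $0.47
Pet grooming $55.88: taxable services → 8% → $4.47
Subtotal = $219.51; tax = $15.80; total due = $235.31

$235.31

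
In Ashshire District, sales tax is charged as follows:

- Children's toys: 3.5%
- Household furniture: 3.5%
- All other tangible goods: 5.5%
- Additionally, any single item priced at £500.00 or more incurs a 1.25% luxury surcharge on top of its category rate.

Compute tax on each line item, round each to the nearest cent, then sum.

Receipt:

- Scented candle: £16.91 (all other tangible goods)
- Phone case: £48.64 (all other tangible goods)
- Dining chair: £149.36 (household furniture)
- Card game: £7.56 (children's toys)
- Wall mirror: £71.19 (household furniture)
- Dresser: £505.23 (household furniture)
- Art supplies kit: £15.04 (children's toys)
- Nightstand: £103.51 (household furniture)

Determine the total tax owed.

Scented candle £16.91: all other tangible goods → 5.5% → £0.93
Phone case £48.64: all other tangible goods → 5.5% → £2.68
Dining chair £149.36: household furniture → 3.5% → £5.23
Card game £7.56: children's toys → 3.5% → £0.26
Wall mirror £71.19: household furniture → 3.5% → £2.49
Dresser £505.23: household furniture → 3.5% + 1.25% surcharge = 4.75% → £24.00
Art supplies kit £15.04: children's toys → 3.5% → £0.53
Nightstand £103.51: household furniture → 3.5% → £3.62
Total tax = £0.93 + £2.68 + £5.23 + £0.26 + £2.49 + £24.00 + £0.53 + £3.62 = £39.74

£39.74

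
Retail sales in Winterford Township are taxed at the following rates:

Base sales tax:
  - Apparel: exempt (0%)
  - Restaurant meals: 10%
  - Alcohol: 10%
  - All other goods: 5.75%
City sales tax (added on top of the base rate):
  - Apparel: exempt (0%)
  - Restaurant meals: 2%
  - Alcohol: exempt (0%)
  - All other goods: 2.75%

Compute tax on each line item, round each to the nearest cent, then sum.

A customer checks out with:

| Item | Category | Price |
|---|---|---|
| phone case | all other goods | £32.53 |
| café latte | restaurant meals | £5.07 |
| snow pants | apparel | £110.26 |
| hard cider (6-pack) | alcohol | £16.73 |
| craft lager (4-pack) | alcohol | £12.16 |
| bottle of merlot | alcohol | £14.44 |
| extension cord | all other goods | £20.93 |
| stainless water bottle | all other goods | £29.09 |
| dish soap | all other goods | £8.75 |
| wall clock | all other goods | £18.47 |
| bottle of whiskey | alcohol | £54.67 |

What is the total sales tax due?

Phone case £32.53: all other goods → 5.75% + 2.75% city = 8.5% → £2.77
Café latte £5.07: restaurant meals → 10% + 2% city = 12% → £0.61
Snow pants £110.26: apparel → 0% + 0% city = 0% → £0.00
Hard cider (6-pack) £16.73: alcohol → 10% + 0% city = 10% → £1.67
Craft lager (4-pack) £12.16: alcohol → 10% + 0% city = 10% → £1.22
Bottle of merlot £14.44: alcohol → 10% + 0% city = 10% → £1.44
Extension cord £20.93: all other goods → 5.75% + 2.75% city = 8.5% → £1.78
Stainless water bottle £29.09: all other goods → 5.75% + 2.75% city = 8.5% → £2.47
Dish soap £8.75: all other goods → 5.75% + 2.75% city = 8.5% → £0.74
Wall clock £18.47: all other goods → 5.75% + 2.75% city = 8.5% → £1.57
Bottle of whiskey £54.67: alcohol → 10% + 0% city = 10% → £5.47
Total tax = £2.77 + £0.61 + £1.67 + £1.22 + £1.44 + £1.78 + £2.47 + £0.74 + £1.57 + £5.47 = £19.74

£19.74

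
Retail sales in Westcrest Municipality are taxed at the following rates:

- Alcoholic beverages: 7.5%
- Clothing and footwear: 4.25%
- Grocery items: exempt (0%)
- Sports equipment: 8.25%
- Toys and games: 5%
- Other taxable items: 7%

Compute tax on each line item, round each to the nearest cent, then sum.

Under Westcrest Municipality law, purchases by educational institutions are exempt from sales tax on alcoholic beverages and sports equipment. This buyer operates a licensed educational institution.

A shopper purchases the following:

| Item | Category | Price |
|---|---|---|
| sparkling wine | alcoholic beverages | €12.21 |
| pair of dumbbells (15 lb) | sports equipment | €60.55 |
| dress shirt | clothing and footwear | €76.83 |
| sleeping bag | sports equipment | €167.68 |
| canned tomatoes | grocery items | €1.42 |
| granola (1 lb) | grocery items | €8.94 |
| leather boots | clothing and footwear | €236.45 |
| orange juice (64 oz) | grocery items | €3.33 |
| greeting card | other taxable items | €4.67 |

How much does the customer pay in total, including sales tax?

Sparkling wine €12.21: alcoholic beverages, buyer-exempt → 0% → €0.00
Pair of dumbbells (15 lb) €60.55: sports equipment, buyer-exempt → 0% → €0.00
Dress shirt €76.83: clothing and footwear → 4.25% → €3.27
Sleeping bag €167.68: sports equipment, buyer-exempt → 0% → €0.00
Canned tomatoes €1.42: grocery items → 0% → €0.00
Granola (1 lb) €8.94: grocery items → 0% → €0.00
Leather boots €236.45: clothing and footwear → 4.25% → €10.05
Orange juice (64 oz) €3.33: grocery items → 0% → €0.00
Greeting card €4.67: other taxable items → 7% → €0.33
Subtotal = €572.08; tax = €13.65; total due = €585.73

€585.73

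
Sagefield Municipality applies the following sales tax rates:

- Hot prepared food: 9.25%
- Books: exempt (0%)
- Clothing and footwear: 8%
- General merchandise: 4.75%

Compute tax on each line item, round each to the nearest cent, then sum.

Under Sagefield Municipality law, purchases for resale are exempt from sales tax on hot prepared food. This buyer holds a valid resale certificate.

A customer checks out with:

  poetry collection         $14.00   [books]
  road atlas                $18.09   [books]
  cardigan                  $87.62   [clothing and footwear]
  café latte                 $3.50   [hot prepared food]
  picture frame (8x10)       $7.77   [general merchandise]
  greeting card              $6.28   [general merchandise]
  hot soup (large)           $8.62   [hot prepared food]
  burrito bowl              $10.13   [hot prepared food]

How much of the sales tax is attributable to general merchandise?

Picture frame (8x10) $7.77: general merchandise → 4.75% → $0.37
Greeting card $6.28: general merchandise → 4.75% → $0.30
Tax on general merchandise = $0.37 + $0.30 = $0.67

$0.67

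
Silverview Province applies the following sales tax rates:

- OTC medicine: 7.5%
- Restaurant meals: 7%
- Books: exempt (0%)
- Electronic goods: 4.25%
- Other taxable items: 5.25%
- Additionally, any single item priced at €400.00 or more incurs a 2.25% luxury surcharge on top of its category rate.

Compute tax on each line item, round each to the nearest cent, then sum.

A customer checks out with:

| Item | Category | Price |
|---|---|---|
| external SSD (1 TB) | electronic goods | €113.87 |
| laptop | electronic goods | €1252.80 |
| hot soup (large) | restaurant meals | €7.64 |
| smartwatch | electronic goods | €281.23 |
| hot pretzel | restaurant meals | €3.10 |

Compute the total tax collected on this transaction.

€98.97

External SSD (1 TB) €113.87: electronic goods → 4.25% → €4.84
Laptop €1252.80: electronic goods → 4.25% + 2.25% surcharge = 6.5% → €81.43
Hot soup (large) €7.64: restaurant meals → 7% → €0.53
Smartwatch €281.23: electronic goods → 4.25% → €11.95
Hot pretzel €3.10: restaurant meals → 7% → €0.22
Total tax = €4.84 + €81.43 + €0.53 + €11.95 + €0.22 = €98.97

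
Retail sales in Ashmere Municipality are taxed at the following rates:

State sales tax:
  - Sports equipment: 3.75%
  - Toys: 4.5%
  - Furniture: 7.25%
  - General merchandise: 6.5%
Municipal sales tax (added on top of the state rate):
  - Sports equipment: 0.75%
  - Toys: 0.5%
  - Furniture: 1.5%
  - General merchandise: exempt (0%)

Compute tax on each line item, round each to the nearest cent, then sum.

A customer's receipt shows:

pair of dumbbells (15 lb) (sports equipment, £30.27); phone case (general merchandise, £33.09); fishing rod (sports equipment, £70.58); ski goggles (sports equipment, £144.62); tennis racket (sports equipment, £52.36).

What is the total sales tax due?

£15.56

Pair of dumbbells (15 lb) £30.27: sports equipment → 3.75% + 0.75% municipal = 4.5% → £1.36
Phone case £33.09: general merchandise → 6.5% + 0% municipal = 6.5% → £2.15
Fishing rod £70.58: sports equipment → 3.75% + 0.75% municipal = 4.5% → £3.18
Ski goggles £144.62: sports equipment → 3.75% + 0.75% municipal = 4.5% → £6.51
Tennis racket £52.36: sports equipment → 3.75% + 0.75% municipal = 4.5% → £2.36
Total tax = £1.36 + £2.15 + £3.18 + £6.51 + £2.36 = £15.56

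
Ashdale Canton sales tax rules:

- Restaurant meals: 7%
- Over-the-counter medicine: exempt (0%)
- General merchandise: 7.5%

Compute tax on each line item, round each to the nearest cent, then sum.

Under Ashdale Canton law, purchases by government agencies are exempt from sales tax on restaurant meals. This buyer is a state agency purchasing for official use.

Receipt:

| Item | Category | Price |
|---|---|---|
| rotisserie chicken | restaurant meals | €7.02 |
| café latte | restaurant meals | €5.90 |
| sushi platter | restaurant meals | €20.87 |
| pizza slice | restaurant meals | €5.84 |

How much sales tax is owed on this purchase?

Rotisserie chicken €7.02: restaurant meals, buyer-exempt → 0% → €0.00
Café latte €5.90: restaurant meals, buyer-exempt → 0% → €0.00
Sushi platter €20.87: restaurant meals, buyer-exempt → 0% → €0.00
Pizza slice €5.84: restaurant meals, buyer-exempt → 0% → €0.00
Total tax = €0.00

€0.00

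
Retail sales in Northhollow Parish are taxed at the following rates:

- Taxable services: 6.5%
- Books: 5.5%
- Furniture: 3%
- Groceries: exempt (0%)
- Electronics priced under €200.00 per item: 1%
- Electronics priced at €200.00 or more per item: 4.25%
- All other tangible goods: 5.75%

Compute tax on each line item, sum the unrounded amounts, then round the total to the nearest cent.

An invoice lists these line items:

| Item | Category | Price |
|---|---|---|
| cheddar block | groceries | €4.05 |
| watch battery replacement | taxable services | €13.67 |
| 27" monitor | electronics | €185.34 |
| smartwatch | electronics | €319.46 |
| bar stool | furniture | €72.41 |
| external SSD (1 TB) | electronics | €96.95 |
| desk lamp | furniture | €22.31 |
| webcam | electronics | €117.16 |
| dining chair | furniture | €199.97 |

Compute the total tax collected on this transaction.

€27.30

Cheddar block €4.05: groceries → 0% → €0.00
Watch battery replacement €13.67: taxable services → 6.5% → €0.88855
27" monitor €185.34: electronics, under €200.00 → 1% → €1.8534
Smartwatch €319.46: electronics, €200.00 or more → 4.25% → €13.57705
Bar stool €72.41: furniture → 3% → €2.1723
External SSD (1 TB) €96.95: electronics, under €200.00 → 1% → €0.9695
Desk lamp €22.31: furniture → 3% → €0.6693
Webcam €117.16: electronics, under €200.00 → 1% → €1.1716
Dining chair €199.97: furniture → 3% → €5.9991
Unrounded tax sum = €27.3008 → €27.30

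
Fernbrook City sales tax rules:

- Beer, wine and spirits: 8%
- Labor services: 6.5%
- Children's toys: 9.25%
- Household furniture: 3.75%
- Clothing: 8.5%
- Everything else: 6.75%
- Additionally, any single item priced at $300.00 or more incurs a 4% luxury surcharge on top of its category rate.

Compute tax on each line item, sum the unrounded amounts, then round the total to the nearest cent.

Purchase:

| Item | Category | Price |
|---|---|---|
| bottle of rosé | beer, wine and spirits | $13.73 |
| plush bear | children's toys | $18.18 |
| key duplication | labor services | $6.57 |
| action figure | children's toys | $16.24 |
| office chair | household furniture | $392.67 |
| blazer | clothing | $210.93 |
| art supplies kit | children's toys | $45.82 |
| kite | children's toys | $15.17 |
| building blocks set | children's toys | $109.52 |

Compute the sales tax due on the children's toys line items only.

$18.96

Plush bear $18.18: children's toys → 9.25% → $1.68165
Action figure $16.24: children's toys → 9.25% → $1.5022
Art supplies kit $45.82: children's toys → 9.25% → $4.23835
Kite $15.17: children's toys → 9.25% → $1.403225
Building blocks set $109.52: children's toys → 9.25% → $10.1306
Tax on children's toys: unrounded sum = $18.956025 → $18.96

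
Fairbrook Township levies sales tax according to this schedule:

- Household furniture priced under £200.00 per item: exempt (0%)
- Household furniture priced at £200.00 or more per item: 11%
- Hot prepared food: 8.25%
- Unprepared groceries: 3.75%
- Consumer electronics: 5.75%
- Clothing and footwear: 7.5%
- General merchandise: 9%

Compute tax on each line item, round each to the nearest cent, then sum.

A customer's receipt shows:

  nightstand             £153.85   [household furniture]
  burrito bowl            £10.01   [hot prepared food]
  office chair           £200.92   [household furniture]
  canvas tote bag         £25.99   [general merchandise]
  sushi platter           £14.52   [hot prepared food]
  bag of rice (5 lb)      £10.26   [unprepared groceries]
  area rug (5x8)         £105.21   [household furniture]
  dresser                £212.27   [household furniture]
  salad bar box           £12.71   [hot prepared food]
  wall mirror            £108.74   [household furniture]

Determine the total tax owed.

Nightstand £153.85: household furniture, under £200.00 → 0% → £0.00
Burrito bowl £10.01: hot prepared food → 8.25% → £0.83
Office chair £200.92: household furniture, £200.00 or more → 11% → £22.10
Canvas tote bag £25.99: general merchandise → 9% → £2.34
Sushi platter £14.52: hot prepared food → 8.25% → £1.20
Bag of rice (5 lb) £10.26: unprepared groceries → 3.75% → £0.38
Area rug (5x8) £105.21: household furniture, under £200.00 → 0% → £0.00
Dresser £212.27: household furniture, £200.00 or more → 11% → £23.35
Salad bar box £12.71: hot prepared food → 8.25% → £1.05
Wall mirror £108.74: household furniture, under £200.00 → 0% → £0.00
Total tax = £0.83 + £22.10 + £2.34 + £1.20 + £0.38 + £23.35 + £1.05 = £51.25

£51.25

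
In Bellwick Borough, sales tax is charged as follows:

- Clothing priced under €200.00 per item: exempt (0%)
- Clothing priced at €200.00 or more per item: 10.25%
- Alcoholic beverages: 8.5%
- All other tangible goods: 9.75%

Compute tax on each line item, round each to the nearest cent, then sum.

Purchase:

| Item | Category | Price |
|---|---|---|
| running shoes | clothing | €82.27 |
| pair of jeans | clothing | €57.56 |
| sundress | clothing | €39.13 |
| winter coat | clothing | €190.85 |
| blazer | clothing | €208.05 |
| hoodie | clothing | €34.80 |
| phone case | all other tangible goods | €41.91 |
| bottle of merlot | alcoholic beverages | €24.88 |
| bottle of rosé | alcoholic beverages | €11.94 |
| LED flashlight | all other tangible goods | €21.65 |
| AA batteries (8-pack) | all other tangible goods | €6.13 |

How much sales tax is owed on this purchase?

€31.25

Running shoes €82.27: clothing, under €200.00 → 0% → €0.00
Pair of jeans €57.56: clothing, under €200.00 → 0% → €0.00
Sundress €39.13: clothing, under €200.00 → 0% → €0.00
Winter coat €190.85: clothing, under €200.00 → 0% → €0.00
Blazer €208.05: clothing, €200.00 or more → 10.25% → €21.33
Hoodie €34.80: clothing, under €200.00 → 0% → €0.00
Phone case €41.91: all other tangible goods → 9.75% → €4.09
Bottle of merlot €24.88: alcoholic beverages → 8.5% → €2.11
Bottle of rosé €11.94: alcoholic beverages → 8.5% → €1.01
LED flashlight €21.65: all other tangible goods → 9.75% → €2.11
AA batteries (8-pack) €6.13: all other tangible goods → 9.75% → €0.60
Total tax = €21.33 + €4.09 + €2.11 + €1.01 + €2.11 + €0.60 = €31.25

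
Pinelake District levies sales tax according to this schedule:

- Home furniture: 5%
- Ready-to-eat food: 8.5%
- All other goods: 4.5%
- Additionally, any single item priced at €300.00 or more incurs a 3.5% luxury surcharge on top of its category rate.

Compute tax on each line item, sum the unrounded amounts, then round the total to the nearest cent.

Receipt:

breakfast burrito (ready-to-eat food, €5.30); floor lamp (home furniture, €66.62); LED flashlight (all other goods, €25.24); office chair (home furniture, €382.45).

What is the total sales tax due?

Breakfast burrito €5.30: ready-to-eat food → 8.5% → €0.4505
Floor lamp €66.62: home furniture → 5% → €3.331
LED flashlight €25.24: all other goods → 4.5% → €1.1358
Office chair €382.45: home furniture → 5% + 3.5% surcharge = 8.5% → €32.50825
Unrounded tax sum = €37.42555 → €37.43

€37.43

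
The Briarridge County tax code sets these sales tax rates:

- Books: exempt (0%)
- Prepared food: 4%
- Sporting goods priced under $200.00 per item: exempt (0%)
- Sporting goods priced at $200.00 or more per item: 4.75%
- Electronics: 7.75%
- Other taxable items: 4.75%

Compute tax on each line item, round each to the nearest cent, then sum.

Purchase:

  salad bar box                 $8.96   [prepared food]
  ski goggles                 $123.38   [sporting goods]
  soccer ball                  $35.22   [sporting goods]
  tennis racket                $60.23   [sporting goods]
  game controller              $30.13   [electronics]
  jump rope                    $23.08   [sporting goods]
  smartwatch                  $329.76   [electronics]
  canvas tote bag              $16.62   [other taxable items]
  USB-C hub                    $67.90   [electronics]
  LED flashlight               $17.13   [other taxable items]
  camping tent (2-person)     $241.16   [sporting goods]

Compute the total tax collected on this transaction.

$46.58

Salad bar box $8.96: prepared food → 4% → $0.36
Ski goggles $123.38: sporting goods, under $200.00 → 0% → $0.00
Soccer ball $35.22: sporting goods, under $200.00 → 0% → $0.00
Tennis racket $60.23: sporting goods, under $200.00 → 0% → $0.00
Game controller $30.13: electronics → 7.75% → $2.34
Jump rope $23.08: sporting goods, under $200.00 → 0% → $0.00
Smartwatch $329.76: electronics → 7.75% → $25.56
Canvas tote bag $16.62: other taxable items → 4.75% → $0.79
USB-C hub $67.90: electronics → 7.75% → $5.26
LED flashlight $17.13: other taxable items → 4.75% → $0.81
Camping tent (2-person) $241.16: sporting goods, $200.00 or more → 4.75% → $11.46
Total tax = $0.36 + $2.34 + $25.56 + $0.79 + $5.26 + $0.81 + $11.46 = $46.58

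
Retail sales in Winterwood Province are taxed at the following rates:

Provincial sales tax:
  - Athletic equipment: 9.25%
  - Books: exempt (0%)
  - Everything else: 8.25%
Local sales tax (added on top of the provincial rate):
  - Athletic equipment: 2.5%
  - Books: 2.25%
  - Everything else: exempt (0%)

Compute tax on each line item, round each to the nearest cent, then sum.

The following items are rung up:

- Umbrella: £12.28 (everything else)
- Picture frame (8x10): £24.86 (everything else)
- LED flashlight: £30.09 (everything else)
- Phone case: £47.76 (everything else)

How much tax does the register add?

£9.48

Umbrella £12.28: everything else → 8.25% + 0% local = 8.25% → £1.01
Picture frame (8x10) £24.86: everything else → 8.25% + 0% local = 8.25% → £2.05
LED flashlight £30.09: everything else → 8.25% + 0% local = 8.25% → £2.48
Phone case £47.76: everything else → 8.25% + 0% local = 8.25% → £3.94
Total tax = £1.01 + £2.05 + £2.48 + £3.94 = £9.48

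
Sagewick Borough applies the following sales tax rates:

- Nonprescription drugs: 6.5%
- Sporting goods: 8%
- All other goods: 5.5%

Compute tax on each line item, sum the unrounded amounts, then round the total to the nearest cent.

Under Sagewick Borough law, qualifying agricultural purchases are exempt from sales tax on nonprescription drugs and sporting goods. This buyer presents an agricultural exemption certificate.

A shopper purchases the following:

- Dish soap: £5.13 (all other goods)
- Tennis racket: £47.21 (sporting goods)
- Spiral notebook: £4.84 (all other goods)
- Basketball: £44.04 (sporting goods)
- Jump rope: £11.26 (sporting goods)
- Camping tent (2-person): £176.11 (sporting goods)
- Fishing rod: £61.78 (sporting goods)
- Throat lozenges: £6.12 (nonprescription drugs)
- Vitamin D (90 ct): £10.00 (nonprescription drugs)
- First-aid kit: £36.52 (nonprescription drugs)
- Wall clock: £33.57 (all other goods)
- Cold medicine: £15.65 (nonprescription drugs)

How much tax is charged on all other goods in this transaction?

£2.39

Dish soap £5.13: all other goods → 5.5% → £0.28215
Spiral notebook £4.84: all other goods → 5.5% → £0.2662
Wall clock £33.57: all other goods → 5.5% → £1.84635
Tax on all other goods: unrounded sum = £2.3947 → £2.39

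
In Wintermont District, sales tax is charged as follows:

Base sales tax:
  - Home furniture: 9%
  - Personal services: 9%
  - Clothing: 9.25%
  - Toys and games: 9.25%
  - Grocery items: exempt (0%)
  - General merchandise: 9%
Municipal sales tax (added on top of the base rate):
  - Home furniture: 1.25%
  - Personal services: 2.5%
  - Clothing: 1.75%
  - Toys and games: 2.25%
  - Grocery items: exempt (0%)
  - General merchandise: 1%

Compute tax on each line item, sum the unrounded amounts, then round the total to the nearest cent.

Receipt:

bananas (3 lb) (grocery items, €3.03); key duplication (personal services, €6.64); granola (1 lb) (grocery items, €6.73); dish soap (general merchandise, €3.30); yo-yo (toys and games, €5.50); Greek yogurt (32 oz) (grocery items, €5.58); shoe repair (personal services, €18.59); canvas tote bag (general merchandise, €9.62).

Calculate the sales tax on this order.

Bananas (3 lb) €3.03: grocery items → 0% + 0% municipal = 0% → €0.00
Key duplication €6.64: personal services → 9% + 2.5% municipal = 11.5% → €0.7636
Granola (1 lb) €6.73: grocery items → 0% + 0% municipal = 0% → €0.00
Dish soap €3.30: general merchandise → 9% + 1% municipal = 10% → €0.33
Yo-yo €5.50: toys and games → 9.25% + 2.25% municipal = 11.5% → €0.6325
Greek yogurt (32 oz) €5.58: grocery items → 0% + 0% municipal = 0% → €0.00
Shoe repair €18.59: personal services → 9% + 2.5% municipal = 11.5% → €2.13785
Canvas tote bag €9.62: general merchandise → 9% + 1% municipal = 10% → €0.962
Unrounded tax sum = €4.82595 → €4.83

€4.83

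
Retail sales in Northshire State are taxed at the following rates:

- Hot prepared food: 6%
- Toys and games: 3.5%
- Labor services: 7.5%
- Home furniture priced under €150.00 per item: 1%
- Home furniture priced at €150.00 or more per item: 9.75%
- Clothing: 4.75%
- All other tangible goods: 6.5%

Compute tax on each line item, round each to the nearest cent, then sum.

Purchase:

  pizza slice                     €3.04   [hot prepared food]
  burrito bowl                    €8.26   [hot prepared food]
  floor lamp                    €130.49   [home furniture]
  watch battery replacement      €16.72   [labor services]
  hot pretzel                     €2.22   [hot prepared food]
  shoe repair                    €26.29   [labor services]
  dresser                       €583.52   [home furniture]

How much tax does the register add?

€62.22

Pizza slice €3.04: hot prepared food → 6% → €0.18
Burrito bowl €8.26: hot prepared food → 6% → €0.50
Floor lamp €130.49: home furniture, under €150.00 → 1% → €1.30
Watch battery replacement €16.72: labor services → 7.5% → €1.25
Hot pretzel €2.22: hot prepared food → 6% → €0.13
Shoe repair €26.29: labor services → 7.5% → €1.97
Dresser €583.52: home furniture, €150.00 or more → 9.75% → €56.89
Total tax = €0.18 + €0.50 + €1.30 + €1.25 + €0.13 + €1.97 + €56.89 = €62.22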